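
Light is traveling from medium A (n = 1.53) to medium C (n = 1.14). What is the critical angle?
θc = arcsin(n₂/n₁) = 48.17°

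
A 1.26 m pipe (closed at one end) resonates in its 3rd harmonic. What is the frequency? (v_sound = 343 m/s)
fₙ = nv/(4L) = 204.2 Hz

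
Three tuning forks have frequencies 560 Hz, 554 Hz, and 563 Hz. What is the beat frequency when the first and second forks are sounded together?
6 Hz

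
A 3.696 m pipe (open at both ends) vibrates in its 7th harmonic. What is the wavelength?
λₙ = 2L/n = 1.056 m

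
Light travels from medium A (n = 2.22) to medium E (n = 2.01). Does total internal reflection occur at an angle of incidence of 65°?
θc = arcsin(n₂/n₁) = 64.88°; 65° > θc, so yes — total internal reflection.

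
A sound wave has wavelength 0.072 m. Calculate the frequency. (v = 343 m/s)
f = v/λ = 4764 Hz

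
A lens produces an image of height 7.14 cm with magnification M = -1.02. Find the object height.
ho = |hi|/|M| = 7 cm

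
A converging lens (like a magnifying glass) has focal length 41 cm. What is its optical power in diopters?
P = 1/f = 2.439 D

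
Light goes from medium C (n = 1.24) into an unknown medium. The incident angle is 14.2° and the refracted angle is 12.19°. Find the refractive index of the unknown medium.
n₂ = n₁·sin θ₁ / sin θ₂ = 1.441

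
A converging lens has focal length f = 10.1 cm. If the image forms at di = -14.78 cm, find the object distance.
1/do = 1/f − 1/di → do = 6 cm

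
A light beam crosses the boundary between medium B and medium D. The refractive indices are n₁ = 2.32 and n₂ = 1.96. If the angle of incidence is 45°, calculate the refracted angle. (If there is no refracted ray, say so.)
sin θ₂ = (n₁/n₂)·sin θ₁ = 0.837 → θ₂ = 56.82°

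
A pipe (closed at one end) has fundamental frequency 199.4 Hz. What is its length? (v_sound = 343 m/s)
L = v/(4f₁) = 0.43 m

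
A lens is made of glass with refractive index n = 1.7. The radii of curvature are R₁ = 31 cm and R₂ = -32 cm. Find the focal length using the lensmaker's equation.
1/f = (n − 1)(1/R₁ − 1/R₂) → f = 22.49 cm (converging lens)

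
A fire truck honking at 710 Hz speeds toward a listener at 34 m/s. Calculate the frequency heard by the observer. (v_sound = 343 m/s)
f_obs = f·v/(v − v_s) = 788.1 Hz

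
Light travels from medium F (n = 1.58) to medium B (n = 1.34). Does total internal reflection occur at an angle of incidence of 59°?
θc = arcsin(n₂/n₁) = 58.01°; 59° > θc, so yes — total internal reflection.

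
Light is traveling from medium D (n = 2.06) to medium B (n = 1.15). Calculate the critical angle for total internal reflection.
θc = arcsin(n₂/n₁) = 33.94°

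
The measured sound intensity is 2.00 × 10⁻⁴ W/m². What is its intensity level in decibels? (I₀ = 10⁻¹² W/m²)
β = 10·log₁₀(I/I₀) = 83.01 dB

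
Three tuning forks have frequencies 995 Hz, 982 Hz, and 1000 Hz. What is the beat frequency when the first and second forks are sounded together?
13 Hz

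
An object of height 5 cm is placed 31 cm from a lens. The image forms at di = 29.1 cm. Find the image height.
hi = (-di/do) × ho = -4.694 cm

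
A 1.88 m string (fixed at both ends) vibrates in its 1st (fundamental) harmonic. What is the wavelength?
λₙ = 2L/n = 3.76 m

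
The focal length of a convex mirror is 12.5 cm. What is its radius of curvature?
R = 2|f| = 25 cm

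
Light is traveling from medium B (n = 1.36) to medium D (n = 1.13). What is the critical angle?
θc = arcsin(n₂/n₁) = 56.19°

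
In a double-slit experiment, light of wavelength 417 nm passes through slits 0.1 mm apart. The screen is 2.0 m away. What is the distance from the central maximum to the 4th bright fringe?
y = mλL/d = 33.36 mm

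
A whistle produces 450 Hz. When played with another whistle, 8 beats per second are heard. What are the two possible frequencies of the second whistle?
f₂ = 450 ± 8 Hz → 458 Hz or 442 Hz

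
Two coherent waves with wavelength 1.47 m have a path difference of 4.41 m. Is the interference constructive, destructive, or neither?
constructive — path difference = 3λ, a whole number of wavelengths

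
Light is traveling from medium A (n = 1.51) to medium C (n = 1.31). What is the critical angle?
θc = arcsin(n₂/n₁) = 60.18°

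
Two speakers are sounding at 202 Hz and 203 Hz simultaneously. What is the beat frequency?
1 Hz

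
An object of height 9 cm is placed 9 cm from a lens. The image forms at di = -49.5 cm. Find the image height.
hi = (-di/do) × ho = 49.5 cm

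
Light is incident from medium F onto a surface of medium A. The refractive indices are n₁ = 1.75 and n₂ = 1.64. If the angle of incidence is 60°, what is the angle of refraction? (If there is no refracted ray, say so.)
sin θ₂ = (n₁/n₂)·sin θ₁ = 0.9241 → θ₂ = 67.53°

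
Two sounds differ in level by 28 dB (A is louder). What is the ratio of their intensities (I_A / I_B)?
I_A/I_B = 10^(Δβ/10) = 631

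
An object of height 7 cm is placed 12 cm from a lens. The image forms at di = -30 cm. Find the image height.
hi = (-di/do) × ho = 17.5 cm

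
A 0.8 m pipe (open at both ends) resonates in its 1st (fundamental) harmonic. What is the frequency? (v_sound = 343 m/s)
fₙ = nv/(2L) = 214.4 Hz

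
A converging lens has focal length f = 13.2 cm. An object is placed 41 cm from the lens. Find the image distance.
1/di = 1/f − 1/do → di = 19.47 cm (real image)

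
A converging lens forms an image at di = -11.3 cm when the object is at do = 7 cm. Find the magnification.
M = −di/do = 1.614 (upright image)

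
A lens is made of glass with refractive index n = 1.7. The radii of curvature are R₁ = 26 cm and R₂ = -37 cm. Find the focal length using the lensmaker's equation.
1/f = (n − 1)(1/R₁ − 1/R₂) → f = 21.81 cm (converging lens)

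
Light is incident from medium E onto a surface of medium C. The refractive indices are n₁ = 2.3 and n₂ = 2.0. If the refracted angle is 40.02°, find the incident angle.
sin θ₁ = (n₂/n₁)·sin θ₂ → θ₁ = 34°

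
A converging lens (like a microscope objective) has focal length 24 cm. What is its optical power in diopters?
P = 1/f = 4.167 D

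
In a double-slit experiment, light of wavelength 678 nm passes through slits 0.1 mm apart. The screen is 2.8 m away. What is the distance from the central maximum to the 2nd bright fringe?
y = mλL/d = 37.97 mm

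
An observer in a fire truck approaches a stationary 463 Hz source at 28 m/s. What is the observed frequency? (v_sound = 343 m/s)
f_obs = f·(v + v_o)/v = 500.8 Hz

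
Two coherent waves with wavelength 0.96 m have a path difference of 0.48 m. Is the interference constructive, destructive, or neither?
destructive — path difference = 0.5λ, an odd multiple of λ/2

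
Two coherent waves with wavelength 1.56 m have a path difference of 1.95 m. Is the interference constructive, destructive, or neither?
neither (partial) — path difference = 1.25λ, neither a whole number of wavelengths nor an odd multiple of λ/2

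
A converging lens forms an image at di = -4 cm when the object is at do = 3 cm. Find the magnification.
M = −di/do = 1.333 (upright image)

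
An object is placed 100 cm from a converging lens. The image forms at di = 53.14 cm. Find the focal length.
1/f = 1/do + 1/di → f = 34.7 cm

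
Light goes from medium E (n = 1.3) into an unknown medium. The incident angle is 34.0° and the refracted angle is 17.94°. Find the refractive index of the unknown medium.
n₂ = n₁·sin θ₁ / sin θ₂ = 2.36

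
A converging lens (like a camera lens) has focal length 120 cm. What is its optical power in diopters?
P = 1/f = 0.8333 D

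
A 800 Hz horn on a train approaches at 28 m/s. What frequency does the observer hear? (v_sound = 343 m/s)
f_obs = f·v/(v − v_s) = 871.1 Hz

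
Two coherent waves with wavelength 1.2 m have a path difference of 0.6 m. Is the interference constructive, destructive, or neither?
destructive — path difference = 0.5λ, an odd multiple of λ/2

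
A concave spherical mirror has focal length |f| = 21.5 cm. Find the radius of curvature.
R = 2|f| = 43 cm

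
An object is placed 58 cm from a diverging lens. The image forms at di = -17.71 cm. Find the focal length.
1/f = 1/do + 1/di → f = -25.49 cm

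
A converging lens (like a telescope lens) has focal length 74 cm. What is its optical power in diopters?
P = 1/f = 1.351 D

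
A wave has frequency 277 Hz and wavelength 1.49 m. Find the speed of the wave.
v = fλ = 412.7 m/s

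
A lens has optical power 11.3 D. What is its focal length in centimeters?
f = 1/P = 8.85 cm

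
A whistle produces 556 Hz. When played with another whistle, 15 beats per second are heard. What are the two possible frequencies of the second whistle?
f₂ = 556 ± 15 Hz → 571 Hz or 541 Hz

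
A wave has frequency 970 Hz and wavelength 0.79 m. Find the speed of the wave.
v = fλ = 766.3 m/s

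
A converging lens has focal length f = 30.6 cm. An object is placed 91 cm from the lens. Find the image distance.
1/di = 1/f − 1/do → di = 46.1 cm (real image)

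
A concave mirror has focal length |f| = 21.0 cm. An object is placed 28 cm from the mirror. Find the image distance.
f = +21.0 cm (concave); 1/di = 1/f − 1/do → di = 84 cm (real image, in front of mirror)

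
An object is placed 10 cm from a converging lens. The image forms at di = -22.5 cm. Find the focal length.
1/f = 1/do + 1/di → f = 18 cm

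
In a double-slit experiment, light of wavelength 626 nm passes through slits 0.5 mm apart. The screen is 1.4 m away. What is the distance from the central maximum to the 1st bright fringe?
y = mλL/d = 1.753 mm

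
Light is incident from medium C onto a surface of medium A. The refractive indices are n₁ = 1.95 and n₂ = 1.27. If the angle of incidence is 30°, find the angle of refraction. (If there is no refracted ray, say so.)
sin θ₂ = (n₁/n₂)·sin θ₁ = 0.7677 → θ₂ = 50.15°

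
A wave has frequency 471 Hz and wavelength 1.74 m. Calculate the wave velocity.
v = fλ = 819.5 m/s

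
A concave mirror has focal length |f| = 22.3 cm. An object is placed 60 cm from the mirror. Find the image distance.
f = +22.3 cm (concave); 1/di = 1/f − 1/do → di = 35.49 cm (real image, in front of mirror)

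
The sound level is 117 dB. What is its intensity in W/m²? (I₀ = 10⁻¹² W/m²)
I = I₀·10^(β/10) = 5.01 × 10⁻¹ W/m²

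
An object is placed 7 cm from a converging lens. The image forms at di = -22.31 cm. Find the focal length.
1/f = 1/do + 1/di → f = 10.2 cm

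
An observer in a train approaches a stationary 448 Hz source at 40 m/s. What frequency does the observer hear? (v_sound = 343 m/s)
f_obs = f·(v + v_o)/v = 500.2 Hz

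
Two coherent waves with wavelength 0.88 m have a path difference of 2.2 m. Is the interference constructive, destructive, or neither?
destructive — path difference = 2.5λ, an odd multiple of λ/2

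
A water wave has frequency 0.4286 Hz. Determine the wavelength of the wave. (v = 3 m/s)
λ = v/f = 7 m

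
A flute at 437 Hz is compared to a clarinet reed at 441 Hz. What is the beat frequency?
4 Hz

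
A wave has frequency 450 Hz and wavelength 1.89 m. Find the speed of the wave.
v = fλ = 850.5 m/s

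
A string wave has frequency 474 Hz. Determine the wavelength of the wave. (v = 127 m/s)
λ = v/f = 0.2679 m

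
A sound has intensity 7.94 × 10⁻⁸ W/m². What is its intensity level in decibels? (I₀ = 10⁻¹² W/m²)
β = 10·log₁₀(I/I₀) = 49 dB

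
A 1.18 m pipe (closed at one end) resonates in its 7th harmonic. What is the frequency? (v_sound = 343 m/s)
fₙ = nv/(4L) = 508.7 Hz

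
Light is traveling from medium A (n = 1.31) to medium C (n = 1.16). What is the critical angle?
θc = arcsin(n₂/n₁) = 62.31°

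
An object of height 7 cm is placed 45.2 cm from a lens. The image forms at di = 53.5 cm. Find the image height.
hi = (-di/do) × ho = -8.285 cm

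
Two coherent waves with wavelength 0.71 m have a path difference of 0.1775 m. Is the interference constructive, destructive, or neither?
neither (partial) — path difference = 0.25λ, neither a whole number of wavelengths nor an odd multiple of λ/2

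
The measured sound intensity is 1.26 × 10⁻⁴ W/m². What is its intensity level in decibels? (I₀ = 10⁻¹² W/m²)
β = 10·log₁₀(I/I₀) = 81 dB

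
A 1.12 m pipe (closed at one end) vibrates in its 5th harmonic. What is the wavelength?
λₙ = 4L/n = 0.896 m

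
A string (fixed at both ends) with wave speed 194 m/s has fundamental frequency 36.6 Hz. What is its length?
L = v/(2f₁) = 2.65 m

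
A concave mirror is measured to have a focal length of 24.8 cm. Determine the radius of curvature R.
R = 2|f| = 49.6 cm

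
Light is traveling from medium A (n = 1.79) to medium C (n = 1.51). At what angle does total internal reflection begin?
θc = arcsin(n₂/n₁) = 57.52°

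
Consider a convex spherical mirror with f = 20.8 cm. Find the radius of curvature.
R = 2|f| = 41.6 cm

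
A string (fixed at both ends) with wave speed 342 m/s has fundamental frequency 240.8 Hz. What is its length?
L = v/(2f₁) = 0.7101 m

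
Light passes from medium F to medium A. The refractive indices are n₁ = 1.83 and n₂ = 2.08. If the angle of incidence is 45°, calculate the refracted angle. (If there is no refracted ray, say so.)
sin θ₂ = (n₁/n₂)·sin θ₁ = 0.6221 → θ₂ = 38.47°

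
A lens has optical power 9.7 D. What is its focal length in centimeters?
f = 1/P = 10.31 cm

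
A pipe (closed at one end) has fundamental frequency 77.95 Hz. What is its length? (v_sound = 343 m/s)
L = v/(4f₁) = 1.1 m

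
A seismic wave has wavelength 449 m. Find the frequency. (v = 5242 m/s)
f = v/λ = 11.67 Hz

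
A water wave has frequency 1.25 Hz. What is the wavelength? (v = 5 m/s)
λ = v/f = 4 m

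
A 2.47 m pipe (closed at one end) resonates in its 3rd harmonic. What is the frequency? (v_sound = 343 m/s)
fₙ = nv/(4L) = 104.1 Hz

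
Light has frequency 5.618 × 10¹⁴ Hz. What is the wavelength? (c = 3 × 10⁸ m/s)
λ = c/f = 534 nm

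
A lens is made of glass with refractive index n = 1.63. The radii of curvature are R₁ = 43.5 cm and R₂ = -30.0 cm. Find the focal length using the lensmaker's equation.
1/f = (n − 1)(1/R₁ − 1/R₂) → f = 28.18 cm (converging lens)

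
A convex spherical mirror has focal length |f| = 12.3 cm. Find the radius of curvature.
R = 2|f| = 24.6 cm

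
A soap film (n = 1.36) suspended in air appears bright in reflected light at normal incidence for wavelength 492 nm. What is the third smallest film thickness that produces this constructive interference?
2nt = (m − ½)λ with m = 3 → t = (m − ½)λ/(2n) = 452.2 nm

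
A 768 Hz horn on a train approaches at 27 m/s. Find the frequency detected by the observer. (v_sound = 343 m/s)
f_obs = f·v/(v − v_s) = 833.6 Hz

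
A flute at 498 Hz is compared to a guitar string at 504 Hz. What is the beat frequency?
6 Hz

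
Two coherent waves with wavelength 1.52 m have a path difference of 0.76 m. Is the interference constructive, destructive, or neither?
destructive — path difference = 0.5λ, an odd multiple of λ/2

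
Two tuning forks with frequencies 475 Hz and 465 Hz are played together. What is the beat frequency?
10 Hz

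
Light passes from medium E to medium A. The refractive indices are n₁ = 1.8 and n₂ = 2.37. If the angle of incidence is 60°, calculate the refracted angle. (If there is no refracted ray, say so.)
sin θ₂ = (n₁/n₂)·sin θ₁ = 0.6577 → θ₂ = 41.13°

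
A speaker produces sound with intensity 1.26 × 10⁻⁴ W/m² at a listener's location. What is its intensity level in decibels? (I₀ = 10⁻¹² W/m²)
β = 10·log₁₀(I/I₀) = 81 dB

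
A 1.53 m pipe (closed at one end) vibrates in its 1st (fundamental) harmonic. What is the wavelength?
λₙ = 4L/n = 6.12 m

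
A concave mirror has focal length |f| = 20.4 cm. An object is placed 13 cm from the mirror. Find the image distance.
f = +20.4 cm (concave); 1/di = 1/f − 1/do → di = -35.84 cm (virtual image, behind mirror)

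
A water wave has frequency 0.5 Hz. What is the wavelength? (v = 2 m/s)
λ = v/f = 4 m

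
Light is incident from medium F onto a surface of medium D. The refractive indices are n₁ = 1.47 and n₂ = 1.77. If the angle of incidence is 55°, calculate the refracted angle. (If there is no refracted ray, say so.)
sin θ₂ = (n₁/n₂)·sin θ₁ = 0.6803 → θ₂ = 42.87°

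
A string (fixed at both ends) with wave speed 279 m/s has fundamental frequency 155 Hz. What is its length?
L = v/(2f₁) = 0.9 m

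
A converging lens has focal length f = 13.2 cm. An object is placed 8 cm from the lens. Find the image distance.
1/di = 1/f − 1/do → di = -20.31 cm (virtual image)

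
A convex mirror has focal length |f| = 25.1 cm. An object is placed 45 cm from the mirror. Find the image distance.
f = −25.1 cm (convex); 1/di = 1/f − 1/do → di = -16.11 cm (virtual image, behind mirror)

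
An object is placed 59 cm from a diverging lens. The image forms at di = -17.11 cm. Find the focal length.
1/f = 1/do + 1/di → f = -24.1 cm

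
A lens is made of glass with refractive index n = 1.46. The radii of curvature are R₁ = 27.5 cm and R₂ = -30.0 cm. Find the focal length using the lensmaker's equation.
1/f = (n − 1)(1/R₁ − 1/R₂) → f = 31.19 cm (converging lens)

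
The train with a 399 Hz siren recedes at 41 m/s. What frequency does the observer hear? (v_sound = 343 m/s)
f_obs = f·v/(v + v_s) = 356.4 Hz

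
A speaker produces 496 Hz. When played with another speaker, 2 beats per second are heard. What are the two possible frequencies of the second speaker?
f₂ = 496 ± 2 Hz → 498 Hz or 494 Hz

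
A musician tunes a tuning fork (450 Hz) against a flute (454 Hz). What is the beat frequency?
4 Hz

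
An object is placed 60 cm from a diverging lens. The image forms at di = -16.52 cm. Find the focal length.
1/f = 1/do + 1/di → f = -22.8 cm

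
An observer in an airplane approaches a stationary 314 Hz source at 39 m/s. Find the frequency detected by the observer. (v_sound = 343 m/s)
f_obs = f·(v + v_o)/v = 349.7 Hz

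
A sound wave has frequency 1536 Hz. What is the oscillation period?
T = 1/f = 6.510 × 10⁻⁴ s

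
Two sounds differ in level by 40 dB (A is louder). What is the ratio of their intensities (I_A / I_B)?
I_A/I_B = 10^(Δβ/10) = 10000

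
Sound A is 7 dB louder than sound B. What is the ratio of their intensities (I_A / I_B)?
I_A/I_B = 10^(Δβ/10) = 5.012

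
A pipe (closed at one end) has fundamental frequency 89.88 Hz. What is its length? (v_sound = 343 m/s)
L = v/(4f₁) = 0.954 m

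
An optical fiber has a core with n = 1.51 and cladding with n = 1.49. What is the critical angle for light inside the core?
θc = arcsin(n_cladding/n_core) = 80.66°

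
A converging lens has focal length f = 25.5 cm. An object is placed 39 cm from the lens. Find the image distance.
1/di = 1/f − 1/do → di = 73.67 cm (real image)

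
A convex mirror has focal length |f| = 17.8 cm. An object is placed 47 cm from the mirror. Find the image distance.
f = −17.8 cm (convex); 1/di = 1/f − 1/do → di = -12.91 cm (virtual image, behind mirror)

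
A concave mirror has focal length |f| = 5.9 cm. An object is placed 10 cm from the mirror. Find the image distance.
f = +5.9 cm (concave); 1/di = 1/f − 1/do → di = 14.39 cm (real image, in front of mirror)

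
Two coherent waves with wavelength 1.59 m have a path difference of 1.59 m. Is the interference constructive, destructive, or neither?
constructive — path difference = 1λ, a whole number of wavelengths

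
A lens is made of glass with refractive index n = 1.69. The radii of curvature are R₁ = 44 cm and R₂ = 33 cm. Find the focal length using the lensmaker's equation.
1/f = (n − 1)(1/R₁ − 1/R₂) → f = -191.3 cm (diverging lens)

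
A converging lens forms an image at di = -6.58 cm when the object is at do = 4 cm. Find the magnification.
M = −di/do = 1.645 (upright image)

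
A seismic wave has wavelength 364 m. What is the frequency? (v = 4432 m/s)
f = v/λ = 12.18 Hz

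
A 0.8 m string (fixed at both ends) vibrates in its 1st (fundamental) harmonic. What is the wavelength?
λₙ = 2L/n = 1.6 m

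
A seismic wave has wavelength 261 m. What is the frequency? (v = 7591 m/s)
f = v/λ = 29.08 Hz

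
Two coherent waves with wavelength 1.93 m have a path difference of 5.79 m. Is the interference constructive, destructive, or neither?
constructive — path difference = 3λ, a whole number of wavelengths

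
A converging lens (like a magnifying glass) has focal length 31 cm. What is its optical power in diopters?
P = 1/f = 3.226 D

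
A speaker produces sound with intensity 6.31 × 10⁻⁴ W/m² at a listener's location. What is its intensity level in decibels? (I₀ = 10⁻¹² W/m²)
β = 10·log₁₀(I/I₀) = 88 dB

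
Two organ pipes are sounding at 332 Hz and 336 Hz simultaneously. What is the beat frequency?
4 Hz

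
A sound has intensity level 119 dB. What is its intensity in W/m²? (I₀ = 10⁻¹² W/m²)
I = I₀·10^(β/10) = 7.94 × 10⁻¹ W/m²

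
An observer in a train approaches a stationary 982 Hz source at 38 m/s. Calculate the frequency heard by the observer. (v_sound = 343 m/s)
f_obs = f·(v + v_o)/v = 1091 Hz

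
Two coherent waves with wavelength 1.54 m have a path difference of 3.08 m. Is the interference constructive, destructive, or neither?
constructive — path difference = 2λ, a whole number of wavelengths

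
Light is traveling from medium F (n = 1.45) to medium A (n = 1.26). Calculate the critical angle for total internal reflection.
θc = arcsin(n₂/n₁) = 60.34°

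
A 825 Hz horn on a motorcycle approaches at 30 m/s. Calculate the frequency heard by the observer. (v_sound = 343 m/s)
f_obs = f·v/(v − v_s) = 904.1 Hz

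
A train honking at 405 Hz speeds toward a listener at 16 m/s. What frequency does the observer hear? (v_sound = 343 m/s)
f_obs = f·v/(v − v_s) = 424.8 Hz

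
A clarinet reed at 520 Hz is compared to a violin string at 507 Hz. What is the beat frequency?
13 Hz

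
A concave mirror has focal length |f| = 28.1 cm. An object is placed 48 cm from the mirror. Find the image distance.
f = +28.1 cm (concave); 1/di = 1/f − 1/do → di = 67.78 cm (real image, in front of mirror)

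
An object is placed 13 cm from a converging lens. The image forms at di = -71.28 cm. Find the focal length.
1/f = 1/do + 1/di → f = 15.9 cm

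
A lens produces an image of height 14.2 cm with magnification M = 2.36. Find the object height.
ho = |hi|/|M| = 6.017 cm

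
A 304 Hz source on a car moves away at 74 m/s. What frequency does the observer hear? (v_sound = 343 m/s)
f_obs = f·v/(v + v_s) = 250.1 Hz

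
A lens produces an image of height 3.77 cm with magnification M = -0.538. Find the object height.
ho = |hi|/|M| = 7.007 cm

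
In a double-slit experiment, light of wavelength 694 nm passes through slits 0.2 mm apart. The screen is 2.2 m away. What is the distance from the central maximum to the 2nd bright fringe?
y = mλL/d = 15.27 mm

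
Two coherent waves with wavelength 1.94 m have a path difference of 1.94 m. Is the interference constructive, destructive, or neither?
constructive — path difference = 1λ, a whole number of wavelengths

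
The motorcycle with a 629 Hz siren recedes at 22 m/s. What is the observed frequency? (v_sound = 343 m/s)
f_obs = f·v/(v + v_s) = 591.1 Hz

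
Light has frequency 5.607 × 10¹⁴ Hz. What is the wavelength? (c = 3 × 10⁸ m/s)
λ = c/f = 535 nm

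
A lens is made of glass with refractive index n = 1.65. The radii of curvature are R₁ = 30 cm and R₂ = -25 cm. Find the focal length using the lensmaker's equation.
1/f = (n − 1)(1/R₁ − 1/R₂) → f = 20.98 cm (converging lens)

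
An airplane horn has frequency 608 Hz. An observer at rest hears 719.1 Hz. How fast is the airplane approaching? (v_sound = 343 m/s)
v_s = v·(1 − f/f_obs) = 52.99 m/s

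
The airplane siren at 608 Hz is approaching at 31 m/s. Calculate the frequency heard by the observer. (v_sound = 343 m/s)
f_obs = f·v/(v − v_s) = 668.4 Hz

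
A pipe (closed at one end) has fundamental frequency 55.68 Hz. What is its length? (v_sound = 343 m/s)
L = v/(4f₁) = 1.54 m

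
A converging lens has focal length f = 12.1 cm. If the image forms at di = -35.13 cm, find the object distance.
1/do = 1/f − 1/di → do = 9 cm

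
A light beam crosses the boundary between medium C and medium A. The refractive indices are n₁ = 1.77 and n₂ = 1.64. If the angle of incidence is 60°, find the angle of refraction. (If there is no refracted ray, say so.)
sin θ₂ = (n₁/n₂)·sin θ₁ = 0.9347 → θ₂ = 69.18°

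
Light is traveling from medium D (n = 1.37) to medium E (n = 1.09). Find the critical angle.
θc = arcsin(n₂/n₁) = 52.71°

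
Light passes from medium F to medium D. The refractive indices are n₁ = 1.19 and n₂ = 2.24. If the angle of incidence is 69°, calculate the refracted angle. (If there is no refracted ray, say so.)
sin θ₂ = (n₁/n₂)·sin θ₁ = 0.496 → θ₂ = 29.73°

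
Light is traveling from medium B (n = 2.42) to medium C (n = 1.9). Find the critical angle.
θc = arcsin(n₂/n₁) = 51.73°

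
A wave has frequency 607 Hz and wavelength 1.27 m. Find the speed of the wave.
v = fλ = 770.9 m/s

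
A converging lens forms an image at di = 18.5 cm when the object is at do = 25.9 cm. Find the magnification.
M = −di/do = -0.7143 (inverted image)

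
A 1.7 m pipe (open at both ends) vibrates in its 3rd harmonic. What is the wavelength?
λₙ = 2L/n = 1.133 m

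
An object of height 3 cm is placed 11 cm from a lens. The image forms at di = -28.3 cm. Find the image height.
hi = (-di/do) × ho = 7.718 cm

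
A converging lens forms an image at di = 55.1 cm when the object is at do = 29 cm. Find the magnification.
M = −di/do = -1.9 (inverted image)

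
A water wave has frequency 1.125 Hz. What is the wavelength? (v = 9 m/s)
λ = v/f = 8 m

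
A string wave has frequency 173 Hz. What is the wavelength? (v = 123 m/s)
λ = v/f = 0.711 m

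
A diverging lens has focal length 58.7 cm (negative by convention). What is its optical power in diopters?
P = 1/f = -1.704 D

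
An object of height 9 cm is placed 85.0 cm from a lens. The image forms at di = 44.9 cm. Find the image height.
hi = (-di/do) × ho = -4.754 cm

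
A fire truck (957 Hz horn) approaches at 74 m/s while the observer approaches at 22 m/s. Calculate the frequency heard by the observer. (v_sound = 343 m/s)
f_obs = f·(v + v_o)/(v − v_s) = 1299 Hz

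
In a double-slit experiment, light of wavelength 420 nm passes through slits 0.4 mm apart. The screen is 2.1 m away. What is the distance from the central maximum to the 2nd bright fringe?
y = mλL/d = 4.41 mm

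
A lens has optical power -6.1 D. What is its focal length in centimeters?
f = 1/P = -16.39 cm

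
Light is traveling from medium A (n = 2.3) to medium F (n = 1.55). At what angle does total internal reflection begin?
θc = arcsin(n₂/n₁) = 42.37°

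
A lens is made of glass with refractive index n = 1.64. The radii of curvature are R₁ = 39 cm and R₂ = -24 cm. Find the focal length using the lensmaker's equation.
1/f = (n − 1)(1/R₁ − 1/R₂) → f = 23.21 cm (converging lens)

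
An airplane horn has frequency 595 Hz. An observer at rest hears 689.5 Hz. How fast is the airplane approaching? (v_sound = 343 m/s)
v_s = v·(1 − f/f_obs) = 47.01 m/s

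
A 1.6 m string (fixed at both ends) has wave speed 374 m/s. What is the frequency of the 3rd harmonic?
fₙ = nv/(2L) = 350.6 Hz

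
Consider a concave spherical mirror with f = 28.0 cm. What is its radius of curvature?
R = 2|f| = 56 cm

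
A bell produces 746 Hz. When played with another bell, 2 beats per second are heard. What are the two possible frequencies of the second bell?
f₂ = 746 ± 2 Hz → 748 Hz or 744 Hz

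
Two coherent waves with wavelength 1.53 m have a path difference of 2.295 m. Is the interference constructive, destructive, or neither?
destructive — path difference = 1.5λ, an odd multiple of λ/2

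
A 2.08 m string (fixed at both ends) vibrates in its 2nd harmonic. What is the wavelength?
λₙ = 2L/n = 2.08 m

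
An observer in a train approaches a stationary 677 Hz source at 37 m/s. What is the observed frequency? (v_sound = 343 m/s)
f_obs = f·(v + v_o)/v = 750 Hz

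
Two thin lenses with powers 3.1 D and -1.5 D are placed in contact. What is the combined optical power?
P_total = P₁ + P₂ = 1.6 D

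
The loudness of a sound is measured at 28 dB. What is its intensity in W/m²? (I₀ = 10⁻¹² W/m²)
I = I₀·10^(β/10) = 6.31 × 10⁻¹⁰ W/m²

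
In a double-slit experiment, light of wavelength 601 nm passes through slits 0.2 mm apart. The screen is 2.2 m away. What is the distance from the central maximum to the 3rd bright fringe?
y = mλL/d = 19.83 mm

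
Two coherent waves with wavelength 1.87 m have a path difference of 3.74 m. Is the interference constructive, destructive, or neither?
constructive — path difference = 2λ, a whole number of wavelengths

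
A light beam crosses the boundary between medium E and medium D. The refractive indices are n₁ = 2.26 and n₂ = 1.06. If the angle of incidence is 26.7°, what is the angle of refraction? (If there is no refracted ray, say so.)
sin θ₂ = (n₁/n₂)·sin θ₁ = 0.958 → θ₂ = 73.33°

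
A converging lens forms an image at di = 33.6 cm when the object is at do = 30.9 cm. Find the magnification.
M = −di/do = -1.087 (inverted image)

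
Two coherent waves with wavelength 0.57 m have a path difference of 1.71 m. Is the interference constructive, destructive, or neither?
constructive — path difference = 3λ, a whole number of wavelengths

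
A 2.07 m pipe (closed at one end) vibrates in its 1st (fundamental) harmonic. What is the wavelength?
λₙ = 4L/n = 8.28 m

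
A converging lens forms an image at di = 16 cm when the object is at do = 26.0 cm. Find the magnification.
M = −di/do = -0.6154 (inverted image)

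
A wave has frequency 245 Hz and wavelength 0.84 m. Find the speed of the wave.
v = fλ = 205.8 m/s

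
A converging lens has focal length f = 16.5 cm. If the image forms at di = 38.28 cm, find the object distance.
1/do = 1/f − 1/di → do = 29 cm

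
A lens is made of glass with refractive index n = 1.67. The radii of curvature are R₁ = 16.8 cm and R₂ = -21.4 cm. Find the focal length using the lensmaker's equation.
1/f = (n − 1)(1/R₁ − 1/R₂) → f = 14.05 cm (converging lens)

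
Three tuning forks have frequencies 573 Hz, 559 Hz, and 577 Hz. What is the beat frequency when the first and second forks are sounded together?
14 Hz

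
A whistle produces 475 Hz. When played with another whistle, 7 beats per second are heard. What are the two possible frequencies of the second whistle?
f₂ = 475 ± 7 Hz → 482 Hz or 468 Hz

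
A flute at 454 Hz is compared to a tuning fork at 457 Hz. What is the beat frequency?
3 Hz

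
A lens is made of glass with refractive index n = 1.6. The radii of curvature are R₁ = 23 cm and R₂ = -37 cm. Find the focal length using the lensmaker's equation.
1/f = (n − 1)(1/R₁ − 1/R₂) → f = 23.64 cm (converging lens)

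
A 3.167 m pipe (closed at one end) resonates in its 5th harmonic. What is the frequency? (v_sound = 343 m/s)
fₙ = nv/(4L) = 135.4 Hz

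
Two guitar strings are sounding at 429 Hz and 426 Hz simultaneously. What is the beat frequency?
3 Hz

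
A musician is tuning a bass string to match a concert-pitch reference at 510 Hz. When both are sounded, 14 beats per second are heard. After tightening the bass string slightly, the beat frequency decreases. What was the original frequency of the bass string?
496 Hz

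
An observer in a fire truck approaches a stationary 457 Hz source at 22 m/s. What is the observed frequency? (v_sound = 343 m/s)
f_obs = f·(v + v_o)/v = 486.3 Hz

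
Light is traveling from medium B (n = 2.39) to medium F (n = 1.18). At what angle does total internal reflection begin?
θc = arcsin(n₂/n₁) = 29.59°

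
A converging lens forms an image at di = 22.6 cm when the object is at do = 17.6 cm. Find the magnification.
M = −di/do = -1.284 (inverted image)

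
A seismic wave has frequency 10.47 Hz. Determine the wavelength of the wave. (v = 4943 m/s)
λ = v/f = 472.1 m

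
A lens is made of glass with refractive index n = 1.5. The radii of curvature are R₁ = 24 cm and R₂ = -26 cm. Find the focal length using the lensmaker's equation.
1/f = (n − 1)(1/R₁ − 1/R₂) → f = 24.96 cm (converging lens)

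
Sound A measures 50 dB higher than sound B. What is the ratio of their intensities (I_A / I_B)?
I_A/I_B = 10^(Δβ/10) = 100000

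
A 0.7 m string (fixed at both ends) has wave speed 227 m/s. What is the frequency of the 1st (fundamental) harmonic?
fₙ = nv/(2L) = 162.1 Hz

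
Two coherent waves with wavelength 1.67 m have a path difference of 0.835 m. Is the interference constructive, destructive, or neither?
destructive — path difference = 0.5λ, an odd multiple of λ/2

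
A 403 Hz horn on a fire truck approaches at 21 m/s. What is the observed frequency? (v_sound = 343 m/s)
f_obs = f·v/(v − v_s) = 429.3 Hz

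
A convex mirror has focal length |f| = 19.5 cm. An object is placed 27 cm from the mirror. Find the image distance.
f = −19.5 cm (convex); 1/di = 1/f − 1/do → di = -11.32 cm (virtual image, behind mirror)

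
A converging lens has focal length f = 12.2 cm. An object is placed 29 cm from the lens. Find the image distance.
1/di = 1/f − 1/do → di = 21.06 cm (real image)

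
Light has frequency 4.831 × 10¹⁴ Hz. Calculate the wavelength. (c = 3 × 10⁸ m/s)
λ = c/f = 621 nm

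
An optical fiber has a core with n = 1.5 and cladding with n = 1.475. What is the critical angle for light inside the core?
θc = arcsin(n_cladding/n_core) = 79.52°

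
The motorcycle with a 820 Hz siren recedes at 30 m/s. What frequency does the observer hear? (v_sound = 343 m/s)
f_obs = f·v/(v + v_s) = 754 Hz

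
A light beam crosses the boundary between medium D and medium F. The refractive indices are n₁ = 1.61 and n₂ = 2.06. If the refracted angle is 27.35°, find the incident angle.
sin θ₁ = (n₂/n₁)·sin θ₂ → θ₁ = 36°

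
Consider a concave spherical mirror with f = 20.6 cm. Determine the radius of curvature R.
R = 2|f| = 41.2 cm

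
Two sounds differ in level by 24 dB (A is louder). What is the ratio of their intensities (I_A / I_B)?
I_A/I_B = 10^(Δβ/10) = 251.2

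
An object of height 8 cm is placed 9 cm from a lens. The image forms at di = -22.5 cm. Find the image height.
hi = (-di/do) × ho = 20 cm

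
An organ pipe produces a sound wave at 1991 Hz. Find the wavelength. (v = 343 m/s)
λ = v/f = 0.1723 m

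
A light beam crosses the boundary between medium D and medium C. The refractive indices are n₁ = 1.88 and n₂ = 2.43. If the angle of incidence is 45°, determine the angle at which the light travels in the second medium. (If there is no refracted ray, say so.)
sin θ₂ = (n₁/n₂)·sin θ₁ = 0.5471 → θ₂ = 33.17°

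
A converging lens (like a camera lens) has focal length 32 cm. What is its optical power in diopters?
P = 1/f = 3.125 D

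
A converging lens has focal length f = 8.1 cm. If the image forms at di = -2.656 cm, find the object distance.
1/do = 1/f − 1/di → do = 2 cm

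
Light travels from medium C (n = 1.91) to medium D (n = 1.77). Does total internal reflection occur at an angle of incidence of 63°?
θc = arcsin(n₂/n₁) = 67.93°; 63° < θc, so no — the ray refracts.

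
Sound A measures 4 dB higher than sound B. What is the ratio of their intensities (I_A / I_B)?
I_A/I_B = 10^(Δβ/10) = 2.512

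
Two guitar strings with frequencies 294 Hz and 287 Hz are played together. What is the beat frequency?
7 Hz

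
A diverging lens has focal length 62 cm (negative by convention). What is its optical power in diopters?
P = 1/f = -1.613 D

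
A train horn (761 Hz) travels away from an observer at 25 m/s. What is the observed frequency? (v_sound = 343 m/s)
f_obs = f·v/(v + v_s) = 709.3 Hz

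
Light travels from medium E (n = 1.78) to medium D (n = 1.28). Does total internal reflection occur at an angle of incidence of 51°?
θc = arcsin(n₂/n₁) = 45.98°; 51° > θc, so yes — total internal reflection.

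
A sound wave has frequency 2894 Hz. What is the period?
T = 1/f = 3.455 × 10⁻⁴ s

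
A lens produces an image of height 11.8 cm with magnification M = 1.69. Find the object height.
ho = |hi|/|M| = 6.982 cm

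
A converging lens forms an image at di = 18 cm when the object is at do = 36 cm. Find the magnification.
M = −di/do = -0.5 (inverted image)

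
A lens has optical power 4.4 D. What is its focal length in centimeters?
f = 1/P = 22.73 cm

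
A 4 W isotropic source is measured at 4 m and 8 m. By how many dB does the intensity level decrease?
Δβ = 20·log₁₀(r₂/r₁) = 6.021 dB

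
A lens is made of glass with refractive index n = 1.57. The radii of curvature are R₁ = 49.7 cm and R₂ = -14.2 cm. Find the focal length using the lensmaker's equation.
1/f = (n − 1)(1/R₁ − 1/R₂) → f = 19.38 cm (converging lens)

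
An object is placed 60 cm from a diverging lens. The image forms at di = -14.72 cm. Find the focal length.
1/f = 1/do + 1/di → f = -19.51 cm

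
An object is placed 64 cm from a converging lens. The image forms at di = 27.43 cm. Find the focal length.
1/f = 1/do + 1/di → f = 19.2 cm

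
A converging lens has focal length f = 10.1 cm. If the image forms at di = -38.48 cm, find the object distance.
1/do = 1/f − 1/di → do = 8 cm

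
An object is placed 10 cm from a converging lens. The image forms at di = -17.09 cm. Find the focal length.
1/f = 1/do + 1/di → f = 24.1 cm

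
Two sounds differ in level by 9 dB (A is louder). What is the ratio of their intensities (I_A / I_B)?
I_A/I_B = 10^(Δβ/10) = 7.943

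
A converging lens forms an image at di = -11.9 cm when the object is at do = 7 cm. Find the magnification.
M = −di/do = 1.7 (upright image)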